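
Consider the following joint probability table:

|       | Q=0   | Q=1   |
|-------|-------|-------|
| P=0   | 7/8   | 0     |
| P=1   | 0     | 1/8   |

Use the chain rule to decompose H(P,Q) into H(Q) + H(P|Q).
By the chain rule: H(P,Q) = H(Q) + H(P|Q)

Marginal P(Q) (column sums):
  P(Q=0) = 7/8 + 0 = 7/8
  P(Q=1) = 0 + 1/8 = 1/8
H(Q) = -[(7/8)·log₂(7/8) + (1/8)·log₂(1/8)]
  = 0.1686 + 0.3750
  = 0.5436 bits
H(P|Q) = -Σ P(P,Q)·log₂ P(P|Q), where P(P|Q) = P(P,Q) / P(Q)
  (cells with P(P,Q) = 0 contribute 0)
  (P=0,Q=0): P(P|Q) = (7/8)/(7/8) = 1;  -(7/8)·log₂(1) = 0.0000
  (P=1,Q=1): P(P|Q) = (1/8)/(1/8) = 1;  -(1/8)·log₂(1) = 0.0000
H(P|Q) = 0.0000 + 0.0000
  = 0.0000 bits

H(P,Q) = H(Q) + H(P|Q) = 0.5436 + 0.0000 = 0.5436 bits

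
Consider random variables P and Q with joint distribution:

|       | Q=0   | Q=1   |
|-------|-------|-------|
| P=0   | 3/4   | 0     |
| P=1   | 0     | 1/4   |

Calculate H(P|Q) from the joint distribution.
Marginal P(Q) (column sums):
  P(Q=0) = 3/4 + 0 = 3/4
  P(Q=1) = 0 + 1/4 = 1/4

H(P|Q) = -Σ P(P,Q)·log₂ P(P|Q), where P(P|Q) = P(P,Q) / P(Q)
  (cells with P(P,Q) = 0 contribute 0)
  (P=0,Q=0): P(P|Q) = (3/4)/(3/4) = 1;  -(3/4)·log₂(1) = 0.0000
  (P=1,Q=1): P(P|Q) = (1/4)/(1/4) = 1;  -(1/4)·log₂(1) = 0.0000
H(P|Q) = 0.0000 + 0.0000
  = 0.0000 bits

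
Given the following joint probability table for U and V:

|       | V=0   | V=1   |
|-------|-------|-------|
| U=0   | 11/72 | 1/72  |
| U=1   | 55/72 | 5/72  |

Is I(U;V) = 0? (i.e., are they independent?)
Marginal P(U) (row sums):
  P(U=0) = 11/72 + 1/72 = 1/6
  P(U=1) = 55/72 + 5/72 = 5/6
Marginal P(V) (column sums):
  P(V=0) = 11/72 + 55/72 = 11/12
  P(V=1) = 1/72 + 5/72 = 1/12

U and V are independent iff P(U=i,V=j) = P(U=i)·P(V=j) for every cell.
  P(U=0)·P(V=0) = 1/6 × 11/12 = 11/72 = P(U=0,V=0) ✓
  P(U=0)·P(V=1) = 1/6 × 1/12 = 1/72 = P(U=0,V=1) ✓
  P(U=1)·P(V=0) = 5/6 × 11/12 = 55/72 = P(U=1,V=0) ✓
  P(U=1)·P(V=1) = 5/6 × 1/12 = 5/72 = P(U=1,V=1) ✓

Yes, U and V are independent: every cell factors, so I(U;V) = 0 bits.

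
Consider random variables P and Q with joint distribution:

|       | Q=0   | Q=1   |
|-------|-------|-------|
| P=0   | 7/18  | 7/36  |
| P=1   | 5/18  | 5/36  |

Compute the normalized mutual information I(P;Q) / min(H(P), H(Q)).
Marginal P(P) (row sums):
  P(P=0) = 7/18 + 7/36 = 7/12
  P(P=1) = 5/18 + 5/36 = 5/12
Marginal P(Q) (column sums):
  P(Q=0) = 7/18 + 5/18 = 2/3
  P(Q=1) = 7/36 + 5/36 = 1/3

H(P) = -[(7/12)·log₂(7/12) + (5/12)·log₂(5/12)]
  = 0.4536 + 0.5263
  = 0.9799 bits
H(Q) = -[(2/3)·log₂(2/3) + (1/3)·log₂(1/3)]
  = 0.3900 + 0.5283
  = 0.9183 bits
H(P,Q) = -[(7/18)·log₂(7/18) + (7/36)·log₂(7/36) + (5/18)·log₂(5/18) + (5/36)·log₂(5/36)]
  = 0.5299 + 0.4594 + 0.5133 + 0.3956
  = 1.8982 bits

I(P;Q) = H(P) + H(Q) - H(P,Q)
  = 0.9799 + 0.9183 - 1.8982
  = 0.0000 bits

min(H(P), H(Q)) = min(0.9799, 0.9183) = 0.9183 bits
Normalized MI = 0.0000 / 0.9183 = 0.0000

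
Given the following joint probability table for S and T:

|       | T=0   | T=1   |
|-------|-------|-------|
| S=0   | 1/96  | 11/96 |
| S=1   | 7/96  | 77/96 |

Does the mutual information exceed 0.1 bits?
Marginal P(S) (row sums):
  P(S=0) = 1/96 + 11/96 = 1/8
  P(S=1) = 7/96 + 77/96 = 7/8
Marginal P(T) (column sums):
  P(T=0) = 1/96 + 7/96 = 1/12
  P(T=1) = 11/96 + 77/96 = 11/12

H(S) = -[(1/8)·log₂(1/8) + (7/8)·log₂(7/8)]
  = 0.3750 + 0.1686
  = 0.5436 bits
H(T) = -[(1/12)·log₂(1/12) + (11/12)·log₂(11/12)]
  = 0.2987 + 0.1151
  = 0.4138 bits
H(S,T) = -[(1/96)·log₂(1/96) + (11/96)·log₂(11/96) + (7/96)·log₂(7/96) + (77/96)·log₂(77/96)]
  = 0.0686 + 0.3581 + 0.2755 + 0.2552
  = 0.9574 bits

I(S;T) = H(S) + H(T) - H(S,T)
  = 0.5436 + 0.4138 - 0.9574
  = 0.0000 bits

No. I(S;T) = 0.0000 bits, which is ≤ 0.1 bits.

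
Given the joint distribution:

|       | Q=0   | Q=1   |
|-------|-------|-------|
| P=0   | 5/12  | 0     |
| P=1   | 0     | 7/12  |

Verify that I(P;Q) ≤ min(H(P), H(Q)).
Marginal P(P) (row sums):
  P(P=0) = 5/12 + 0 = 5/12
  P(P=1) = 0 + 7/12 = 7/12
Marginal P(Q) (column sums):
  P(Q=0) = 5/12 + 0 = 5/12
  P(Q=1) = 0 + 7/12 = 7/12

H(P) = -[(5/12)·log₂(5/12) + (7/12)·log₂(7/12)]
  = 0.5263 + 0.4536
  = 0.9799 bits
H(Q) = -[(5/12)·log₂(5/12) + (7/12)·log₂(7/12)]
  = 0.5263 + 0.4536
  = 0.9799 bits
H(P,Q) = -[(5/12)·log₂(5/12) + (7/12)·log₂(7/12)]
  = 0.5263 + 0.4536
  = 0.9799 bits

I(P;Q) = H(P) + H(Q) - H(P,Q)
  = 0.9799 + 0.9799 - 0.9799
  = 0.9799 bits

min(H(P), H(Q)) = min(0.9799, 0.9799) = 0.9799 bits
Since 0.9799 ≤ 0.9799, the bound is satisfied ✓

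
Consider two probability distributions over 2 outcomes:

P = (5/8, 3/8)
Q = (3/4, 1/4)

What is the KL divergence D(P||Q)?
D(P||Q) = Σ P(i) log₂(P(i)/Q(i))
  i=0: (5/8) × log₂((5/8)/(3/4)) = (5/8) × log₂(5/6) = -0.1644
  i=1: (3/8) × log₂((3/8)/(1/4)) = (3/8) × log₂(3/2) = 0.2194
D(P||Q) = -0.1644 + 0.2194
  = 0.0550 bits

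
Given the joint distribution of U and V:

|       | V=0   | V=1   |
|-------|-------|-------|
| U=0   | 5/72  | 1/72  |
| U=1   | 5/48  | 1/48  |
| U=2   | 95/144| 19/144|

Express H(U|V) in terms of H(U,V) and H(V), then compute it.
H(U|V) = H(U,V) - H(V)

Marginal P(V) (column sums):
  P(V=0) = 5/72 + 5/48 + 95/144 = 5/6
  P(V=1) = 1/72 + 1/48 + 19/144 = 1/6

H(U,V) = -[(5/72)·log₂(5/72) + (1/72)·log₂(1/72) + (5/48)·log₂(5/48) + (1/48)·log₂(1/48) + (95/144)·log₂(95/144) + (19/144)·log₂(19/144)]
  = 0.2672 + 0.0857 + 0.3399 + 0.1164 + 0.3959 + 0.3855
  = 1.5906 bits
H(V) = -[(5/6)·log₂(5/6) + (1/6)·log₂(1/6)]
  = 0.2192 + 0.4308
  = 0.6500 bits

H(U|V) = 1.5906 - 0.6500 = 0.9406 bits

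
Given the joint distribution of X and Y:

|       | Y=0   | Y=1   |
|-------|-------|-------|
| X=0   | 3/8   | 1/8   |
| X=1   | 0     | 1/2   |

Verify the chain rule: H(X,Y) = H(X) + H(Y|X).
Left side:
H(X,Y) = -[(3/8)·log₂(3/8) + (1/8)·log₂(1/8) + (1/2)·log₂(1/2)]
  = 0.5306 + 0.3750 + 0.5000
  = 1.4056 bits

Right side:
Marginal P(X) (row sums):
  P(X=0) = 3/8 + 1/8 = 1/2
  P(X=1) = 0 + 1/2 = 1/2
H(X) = -[(1/2)·log₂(1/2) + (1/2)·log₂(1/2)]
  = 0.5000 + 0.5000
  = 1.0000 bits
H(Y|X) = -Σ P(X,Y)·log₂ P(Y|X), where P(Y|X) = P(X,Y) / P(X)
  (cells with P(X,Y) = 0 contribute 0)
  (X=0,Y=0): P(Y|X) = (3/8)/(1/2) = 3/4;  -(3/8)·log₂(3/4) = 0.1556
  (X=0,Y=1): P(Y|X) = (1/8)/(1/2) = 1/4;  -(1/8)·log₂(1/4) = 0.2500
  (X=1,Y=1): P(Y|X) = (1/2)/(1/2) = 1;  -(1/2)·log₂(1) = 0.0000
H(Y|X) = 0.1556 + 0.2500 + 0.0000
  = 0.4056 bits
H(X) + H(Y|X) = 1.0000 + 0.4056 = 1.4056 bits

Both sides equal 1.4056 bits, so the chain rule holds ✓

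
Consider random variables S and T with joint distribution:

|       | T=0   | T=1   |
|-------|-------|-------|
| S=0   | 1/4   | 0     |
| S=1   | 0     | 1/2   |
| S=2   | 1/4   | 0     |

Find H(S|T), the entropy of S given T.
Marginal P(T) (column sums):
  P(T=0) = 1/4 + 0 + 1/4 = 1/2
  P(T=1) = 0 + 1/2 + 0 = 1/2

H(S|T) = -Σ P(S,T)·log₂ P(S|T), where P(S|T) = P(S,T) / P(T)
  (cells with P(S,T) = 0 contribute 0)
  (S=0,T=0): P(S|T) = (1/4)/(1/2) = 1/2;  -(1/4)·log₂(1/2) = 0.2500
  (S=1,T=1): P(S|T) = (1/2)/(1/2) = 1;  -(1/2)·log₂(1) = 0.0000
  (S=2,T=0): P(S|T) = (1/4)/(1/2) = 1/2;  -(1/4)·log₂(1/2) = 0.2500
H(S|T) = 0.2500 + 0.0000 + 0.2500
  = 0.5000 bits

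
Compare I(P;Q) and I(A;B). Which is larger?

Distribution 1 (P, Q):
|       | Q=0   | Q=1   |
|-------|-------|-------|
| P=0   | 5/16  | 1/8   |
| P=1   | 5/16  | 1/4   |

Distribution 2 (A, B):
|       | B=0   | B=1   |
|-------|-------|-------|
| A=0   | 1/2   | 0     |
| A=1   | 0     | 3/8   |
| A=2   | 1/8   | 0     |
Distribution 1 (P, Q):
Marginal P(P) (row sums):
  P(P=0) = 5/16 + 1/8 = 7/16
  P(P=1) = 5/16 + 1/4 = 9/16
Marginal P(Q) (column sums):
  P(Q=0) = 5/16 + 5/16 = 5/8
  P(Q=1) = 1/8 + 1/4 = 3/8

H(P) = -[(7/16)·log₂(7/16) + (9/16)·log₂(9/16)]
  = 0.5218 + 0.4669
  = 0.9887 bits
H(Q) = -[(5/8)·log₂(5/8) + (3/8)·log₂(3/8)]
  = 0.4238 + 0.5306
  = 0.9544 bits
H(P,Q) = -[(5/16)·log₂(5/16) + (1/8)·log₂(1/8) + (5/16)·log₂(5/16) + (1/4)·log₂(1/4)]
  = 0.5244 + 0.3750 + 0.5244 + 0.5000
  = 1.9238 bits

I(P;Q) = H(P) + H(Q) - H(P,Q)
  = 0.9887 + 0.9544 - 1.9238
  = 0.0193 bits

Distribution 2 (A, B):
Marginal P(A) (row sums):
  P(A=0) = 1/2 + 0 = 1/2
  P(A=1) = 0 + 3/8 = 3/8
  P(A=2) = 1/8 + 0 = 1/8
Marginal P(B) (column sums):
  P(B=0) = 1/2 + 0 + 1/8 = 5/8
  P(B=1) = 0 + 3/8 + 0 = 3/8

H(A) = -[(1/2)·log₂(1/2) + (3/8)·log₂(3/8) + (1/8)·log₂(1/8)]
  = 0.5000 + 0.5306 + 0.3750
  = 1.4056 bits
H(B) = -[(5/8)·log₂(5/8) + (3/8)·log₂(3/8)]
  = 0.4238 + 0.5306
  = 0.9544 bits
H(A,B) = -[(1/2)·log₂(1/2) + (3/8)·log₂(3/8) + (1/8)·log₂(1/8)]
  = 0.5000 + 0.5306 + 0.3750
  = 1.4056 bits

I(A;B) = H(A) + H(B) - H(A,B)
  = 1.4056 + 0.9544 - 1.4056
  = 0.9544 bits

I(A;B) = 0.9544 bits > I(P;Q) = 0.0193 bits, so (A, B) has the higher mutual information (stronger dependence).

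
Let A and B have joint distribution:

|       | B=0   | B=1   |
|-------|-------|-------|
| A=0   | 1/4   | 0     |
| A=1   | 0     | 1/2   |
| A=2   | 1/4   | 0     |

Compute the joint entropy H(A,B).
H(A,B) = -Σ P(A,B) log₂ P(A,B), summed over the non-zero cells:
H(A,B) = -[(1/4)·log₂(1/4) + (1/2)·log₂(1/2) + (1/4)·log₂(1/4)]
  = 0.5000 + 0.5000 + 0.5000
  = 1.5000 bits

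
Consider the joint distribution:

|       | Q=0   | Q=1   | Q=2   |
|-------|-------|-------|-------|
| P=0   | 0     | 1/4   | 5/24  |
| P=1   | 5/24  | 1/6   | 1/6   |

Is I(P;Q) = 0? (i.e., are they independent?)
Marginal P(P) (row sums):
  P(P=0) = 0 + 1/4 + 5/24 = 11/24
  P(P=1) = 5/24 + 1/6 + 1/6 = 13/24
Marginal P(Q) (column sums):
  P(Q=0) = 0 + 5/24 = 5/24
  P(Q=1) = 1/4 + 1/6 = 5/12
  P(Q=2) = 5/24 + 1/6 = 3/8

P and Q are independent iff P(P=i,Q=j) = P(P=i)·P(Q=j) for every cell.
  P(P=0)·P(Q=0) = 11/24 × 5/24 = 55/576, but P(P=0,Q=0) = 0 ✗

No, P and Q are not independent. Quantitatively, I(P;Q) > 0:

H(P) = -[(11/24)·log₂(11/24) + (13/24)·log₂(13/24)]
  = 0.5159 + 0.4791
  = 0.9950 bits
H(Q) = -[(5/24)·log₂(5/24) + (5/12)·log₂(5/12) + (3/8)·log₂(3/8)]
  = 0.4715 + 0.5263 + 0.5306
  = 1.5284 bits
H(P,Q) = -[(1/4)·log₂(1/4) + (5/24)·log₂(5/24) + (5/24)·log₂(5/24) + (1/6)·log₂(1/6) + (1/6)·log₂(1/6)]
  = 0.5000 + 0.4715 + 0.4715 + 0.4308 + 0.4308
  = 2.3046 bits
I(P;Q) = H(P) + H(Q) - H(P,Q) = 0.9950 + 1.5284 - 2.3046 = 0.2188 bits > 0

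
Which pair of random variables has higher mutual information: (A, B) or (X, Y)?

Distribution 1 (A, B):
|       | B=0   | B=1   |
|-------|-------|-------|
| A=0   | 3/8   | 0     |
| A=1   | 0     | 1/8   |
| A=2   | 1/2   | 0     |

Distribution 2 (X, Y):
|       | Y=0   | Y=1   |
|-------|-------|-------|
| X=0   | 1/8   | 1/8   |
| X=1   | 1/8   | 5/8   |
Distribution 1 (A, B):
Marginal P(A) (row sums):
  P(A=0) = 3/8 + 0 = 3/8
  P(A=1) = 0 + 1/8 = 1/8
  P(A=2) = 1/2 + 0 = 1/2
Marginal P(B) (column sums):
  P(B=0) = 3/8 + 0 + 1/2 = 7/8
  P(B=1) = 0 + 1/8 + 0 = 1/8

H(A) = -[(3/8)·log₂(3/8) + (1/8)·log₂(1/8) + (1/2)·log₂(1/2)]
  = 0.5306 + 0.3750 + 0.5000
  = 1.4056 bits
H(B) = -[(7/8)·log₂(7/8) + (1/8)·log₂(1/8)]
  = 0.1686 + 0.3750
  = 0.5436 bits
H(A,B) = -[(3/8)·log₂(3/8) + (1/8)·log₂(1/8) + (1/2)·log₂(1/2)]
  = 0.5306 + 0.3750 + 0.5000
  = 1.4056 bits

I(A;B) = H(A) + H(B) - H(A,B)
  = 1.4056 + 0.5436 - 1.4056
  = 0.5436 bits

Distribution 2 (X, Y):
Marginal P(X) (row sums):
  P(X=0) = 1/8 + 1/8 = 1/4
  P(X=1) = 1/8 + 5/8 = 3/4
Marginal P(Y) (column sums):
  P(Y=0) = 1/8 + 1/8 = 1/4
  P(Y=1) = 1/8 + 5/8 = 3/4

H(X) = -[(1/4)·log₂(1/4) + (3/4)·log₂(3/4)]
  = 0.5000 + 0.3113
  = 0.8113 bits
H(Y) = -[(1/4)·log₂(1/4) + (3/4)·log₂(3/4)]
  = 0.5000 + 0.3113
  = 0.8113 bits
H(X,Y) = -[(1/8)·log₂(1/8) + (1/8)·log₂(1/8) + (1/8)·log₂(1/8) + (5/8)·log₂(5/8)]
  = 0.3750 + 0.3750 + 0.3750 + 0.4238
  = 1.5488 bits

I(X;Y) = H(X) + H(Y) - H(X,Y)
  = 0.8113 + 0.8113 - 1.5488
  = 0.0738 bits

I(A;B) = 0.5436 bits > I(X;Y) = 0.0738 bits, so (A, B) has the higher mutual information (stronger dependence).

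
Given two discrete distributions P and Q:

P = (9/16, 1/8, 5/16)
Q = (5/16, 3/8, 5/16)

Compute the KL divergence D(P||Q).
D(P||Q) = Σ P(i) log₂(P(i)/Q(i))
  i=0: (9/16) × log₂((9/16)/(5/16)) = (9/16) × log₂(9/5) = 0.4770
  i=1: (1/8) × log₂((1/8)/(3/8)) = (1/8) × log₂(1/3) = -0.1981
  i=2: (5/16) × log₂((5/16)/(5/16)) = (5/16) × log₂(1) = 0.0000
D(P||Q) = 0.4770 - 0.1981 + 0.0000
  = 0.2789 bits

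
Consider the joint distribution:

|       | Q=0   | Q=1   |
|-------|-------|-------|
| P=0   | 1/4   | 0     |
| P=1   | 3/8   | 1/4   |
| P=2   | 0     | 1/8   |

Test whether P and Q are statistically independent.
Marginal P(P) (row sums):
  P(P=0) = 1/4 + 0 = 1/4
  P(P=1) = 3/8 + 1/4 = 5/8
  P(P=2) = 0 + 1/8 = 1/8
Marginal P(Q) (column sums):
  P(Q=0) = 1/4 + 3/8 + 0 = 5/8
  P(Q=1) = 0 + 1/4 + 1/8 = 3/8

P and Q are independent iff P(P=i,Q=j) = P(P=i)·P(Q=j) for every cell.
  P(P=0)·P(Q=0) = 1/4 × 5/8 = 5/32, but P(P=0,Q=0) = 1/4 ✗

No, P and Q are not independent. Quantitatively, I(P;Q) > 0:

H(P) = -[(1/4)·log₂(1/4) + (5/8)·log₂(5/8) + (1/8)·log₂(1/8)]
  = 0.5000 + 0.4238 + 0.3750
  = 1.2988 bits
H(Q) = -[(5/8)·log₂(5/8) + (3/8)·log₂(3/8)]
  = 0.4238 + 0.5306
  = 0.9544 bits
H(P,Q) = -[(1/4)·log₂(1/4) + (3/8)·log₂(3/8) + (1/4)·log₂(1/4) + (1/8)·log₂(1/8)]
  = 0.5000 + 0.5306 + 0.5000 + 0.3750
  = 1.9056 bits
I(P;Q) = H(P) + H(Q) - H(P,Q) = 1.2988 + 0.9544 - 1.9056 = 0.3476 bits > 0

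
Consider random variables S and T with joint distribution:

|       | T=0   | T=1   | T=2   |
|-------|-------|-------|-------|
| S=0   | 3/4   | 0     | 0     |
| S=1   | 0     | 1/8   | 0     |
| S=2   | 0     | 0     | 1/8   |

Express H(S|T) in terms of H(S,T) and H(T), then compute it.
H(S|T) = H(S,T) - H(T)

Marginal P(T) (column sums):
  P(T=0) = 3/4 + 0 + 0 = 3/4
  P(T=1) = 0 + 1/8 + 0 = 1/8
  P(T=2) = 0 + 0 + 1/8 = 1/8

H(S,T) = -[(3/4)·log₂(3/4) + (1/8)·log₂(1/8) + (1/8)·log₂(1/8)]
  = 0.3113 + 0.3750 + 0.3750
  = 1.0613 bits
H(T) = -[(3/4)·log₂(3/4) + (1/8)·log₂(1/8) + (1/8)·log₂(1/8)]
  = 0.3113 + 0.3750 + 0.3750
  = 1.0613 bits

H(S|T) = 1.0613 - 1.0613 = 0.0000 bits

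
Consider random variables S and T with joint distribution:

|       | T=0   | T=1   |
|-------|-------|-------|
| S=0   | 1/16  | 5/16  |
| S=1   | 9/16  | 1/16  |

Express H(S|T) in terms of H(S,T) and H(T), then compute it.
H(S|T) = H(S,T) - H(T)

Marginal P(T) (column sums):
  P(T=0) = 1/16 + 9/16 = 5/8
  P(T=1) = 5/16 + 1/16 = 3/8

H(S,T) = -[(1/16)·log₂(1/16) + (5/16)·log₂(5/16) + (9/16)·log₂(9/16) + (1/16)·log₂(1/16)]
  = 0.2500 + 0.5244 + 0.4669 + 0.2500
  = 1.4913 bits
H(T) = -[(5/8)·log₂(5/8) + (3/8)·log₂(3/8)]
  = 0.4238 + 0.5306
  = 0.9544 bits

H(S|T) = 1.4913 - 0.9544 = 0.5369 bits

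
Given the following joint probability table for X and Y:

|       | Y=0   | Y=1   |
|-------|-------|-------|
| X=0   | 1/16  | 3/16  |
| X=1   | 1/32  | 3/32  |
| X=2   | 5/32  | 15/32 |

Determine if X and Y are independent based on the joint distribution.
Marginal P(X) (row sums):
  P(X=0) = 1/16 + 3/16 = 1/4
  P(X=1) = 1/32 + 3/32 = 1/8
  P(X=2) = 5/32 + 15/32 = 5/8
Marginal P(Y) (column sums):
  P(Y=0) = 1/16 + 1/32 + 5/32 = 1/4
  P(Y=1) = 3/16 + 3/32 + 15/32 = 3/4

X and Y are independent iff P(X=i,Y=j) = P(X=i)·P(Y=j) for every cell.
  P(X=0)·P(Y=0) = 1/4 × 1/4 = 1/16 = P(X=0,Y=0) ✓
  P(X=0)·P(Y=1) = 1/4 × 3/4 = 3/16 = P(X=0,Y=1) ✓
  P(X=1)·P(Y=0) = 1/8 × 1/4 = 1/32 = P(X=1,Y=0) ✓
  P(X=1)·P(Y=1) = 1/8 × 3/4 = 3/32 = P(X=1,Y=1) ✓
  P(X=2)·P(Y=0) = 5/8 × 1/4 = 5/32 = P(X=2,Y=0) ✓
  P(X=2)·P(Y=1) = 5/8 × 3/4 = 15/32 = P(X=2,Y=1) ✓

Yes, X and Y are independent: every cell factors, so I(X;Y) = 0 bits.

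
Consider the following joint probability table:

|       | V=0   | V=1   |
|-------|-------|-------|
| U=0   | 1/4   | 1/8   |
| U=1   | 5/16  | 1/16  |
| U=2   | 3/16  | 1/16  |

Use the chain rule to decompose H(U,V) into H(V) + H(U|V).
By the chain rule: H(U,V) = H(V) + H(U|V)

Marginal P(V) (column sums):
  P(V=0) = 1/4 + 5/16 + 3/16 = 3/4
  P(V=1) = 1/8 + 1/16 + 1/16 = 1/4
H(V) = -[(3/4)·log₂(3/4) + (1/4)·log₂(1/4)]
  = 0.3113 + 0.5000
  = 0.8113 bits
H(U|V) = -Σ P(U,V)·log₂ P(U|V), where P(U|V) = P(U,V) / P(V)
  (U=0,V=0): P(U|V) = (1/4)/(3/4) = 1/3;  -(1/4)·log₂(1/3) = 0.3962
  (U=0,V=1): P(U|V) = (1/8)/(1/4) = 1/2;  -(1/8)·log₂(1/2) = 0.1250
  (U=1,V=0): P(U|V) = (5/16)/(3/4) = 5/12;  -(5/16)·log₂(5/12) = 0.3947
  (U=1,V=1): P(U|V) = (1/16)/(1/4) = 1/4;  -(1/16)·log₂(1/4) = 0.1250
  (U=2,V=0): P(U|V) = (3/16)/(3/4) = 1/4;  -(3/16)·log₂(1/4) = 0.3750
  (U=2,V=1): P(U|V) = (1/16)/(1/4) = 1/4;  -(1/16)·log₂(1/4) = 0.1250
H(U|V) = 0.3962 + 0.1250 + 0.3947 + 0.1250 + 0.3750 + 0.1250
  = 1.5409 bits

H(U,V) = H(V) + H(U|V) = 0.8113 + 1.5409 = 2.3522 bits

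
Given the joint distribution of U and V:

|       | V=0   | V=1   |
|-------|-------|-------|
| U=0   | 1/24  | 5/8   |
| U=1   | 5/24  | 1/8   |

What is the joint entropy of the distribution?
H(U,V) = -Σ P(U,V) log₂ P(U,V), summed over the non-zero cells:
H(U,V) = -[(1/24)·log₂(1/24) + (5/8)·log₂(5/8) + (5/24)·log₂(5/24) + (1/8)·log₂(1/8)]
  = 0.1910 + 0.4238 + 0.4715 + 0.3750
  = 1.4613 bits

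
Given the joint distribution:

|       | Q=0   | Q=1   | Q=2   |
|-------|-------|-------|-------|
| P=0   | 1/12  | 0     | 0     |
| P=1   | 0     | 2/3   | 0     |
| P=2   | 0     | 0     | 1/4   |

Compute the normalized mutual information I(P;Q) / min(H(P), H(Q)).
Marginal P(P) (row sums):
  P(P=0) = 1/12 + 0 + 0 = 1/12
  P(P=1) = 0 + 2/3 + 0 = 2/3
  P(P=2) = 0 + 0 + 1/4 = 1/4
Marginal P(Q) (column sums):
  P(Q=0) = 1/12 + 0 + 0 = 1/12
  P(Q=1) = 0 + 2/3 + 0 = 2/3
  P(Q=2) = 0 + 0 + 1/4 = 1/4

H(P) = -[(1/12)·log₂(1/12) + (2/3)·log₂(2/3) + (1/4)·log₂(1/4)]
  = 0.2987 + 0.3900 + 0.5000
  = 1.1887 bits
H(Q) = -[(1/12)·log₂(1/12) + (2/3)·log₂(2/3) + (1/4)·log₂(1/4)]
  = 0.2987 + 0.3900 + 0.5000
  = 1.1887 bits
H(P,Q) = -[(1/12)·log₂(1/12) + (2/3)·log₂(2/3) + (1/4)·log₂(1/4)]
  = 0.2987 + 0.3900 + 0.5000
  = 1.1887 bits

I(P;Q) = H(P) + H(Q) - H(P,Q)
  = 1.1887 + 1.1887 - 1.1887
  = 1.1887 bits

min(H(P), H(Q)) = min(1.1887, 1.1887) = 1.1887 bits
Normalized MI = 1.1887 / 1.1887 = 1.0000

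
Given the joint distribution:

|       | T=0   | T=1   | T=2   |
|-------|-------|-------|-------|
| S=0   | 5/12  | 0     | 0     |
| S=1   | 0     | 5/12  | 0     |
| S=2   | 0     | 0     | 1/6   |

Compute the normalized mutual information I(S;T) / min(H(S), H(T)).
Marginal P(S) (row sums):
  P(S=0) = 5/12 + 0 + 0 = 5/12
  P(S=1) = 0 + 5/12 + 0 = 5/12
  P(S=2) = 0 + 0 + 1/6 = 1/6
Marginal P(T) (column sums):
  P(T=0) = 5/12 + 0 + 0 = 5/12
  P(T=1) = 0 + 5/12 + 0 = 5/12
  P(T=2) = 0 + 0 + 1/6 = 1/6

H(S) = -[(5/12)·log₂(5/12) + (5/12)·log₂(5/12) + (1/6)·log₂(1/6)]
  = 0.5263 + 0.5263 + 0.4308
  = 1.4834 bits
H(T) = -[(5/12)·log₂(5/12) + (5/12)·log₂(5/12) + (1/6)·log₂(1/6)]
  = 0.5263 + 0.5263 + 0.4308
  = 1.4834 bits
H(S,T) = -[(5/12)·log₂(5/12) + (5/12)·log₂(5/12) + (1/6)·log₂(1/6)]
  = 0.5263 + 0.5263 + 0.4308
  = 1.4834 bits

I(S;T) = H(S) + H(T) - H(S,T)
  = 1.4834 + 1.4834 - 1.4834
  = 1.4834 bits

min(H(S), H(T)) = min(1.4834, 1.4834) = 1.4834 bits
Normalized MI = 1.4834 / 1.4834 = 1.0000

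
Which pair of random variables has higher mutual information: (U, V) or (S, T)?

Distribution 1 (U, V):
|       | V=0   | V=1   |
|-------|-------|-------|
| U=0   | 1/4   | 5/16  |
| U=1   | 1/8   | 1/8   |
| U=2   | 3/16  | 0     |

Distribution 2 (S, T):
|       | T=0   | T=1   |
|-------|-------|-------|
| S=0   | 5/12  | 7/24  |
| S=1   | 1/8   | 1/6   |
Distribution 1 (U, V):
Marginal P(U) (row sums):
  P(U=0) = 1/4 + 5/16 = 9/16
  P(U=1) = 1/8 + 1/8 = 1/4
  P(U=2) = 3/16 + 0 = 3/16
Marginal P(V) (column sums):
  P(V=0) = 1/4 + 1/8 + 3/16 = 9/16
  P(V=1) = 5/16 + 1/8 + 0 = 7/16

H(U) = -[(9/16)·log₂(9/16) + (1/4)·log₂(1/4) + (3/16)·log₂(3/16)]
  = 0.4669 + 0.5000 + 0.4528
  = 1.4197 bits
H(V) = -[(9/16)·log₂(9/16) + (7/16)·log₂(7/16)]
  = 0.4669 + 0.5218
  = 0.9887 bits
H(U,V) = -[(1/4)·log₂(1/4) + (5/16)·log₂(5/16) + (1/8)·log₂(1/8) + (1/8)·log₂(1/8) + (3/16)·log₂(3/16)]
  = 0.5000 + 0.5244 + 0.3750 + 0.3750 + 0.4528
  = 2.2272 bits

I(U;V) = H(U) + H(V) - H(U,V)
  = 1.4197 + 0.9887 - 2.2272
  = 0.1812 bits

Distribution 2 (S, T):
Marginal P(S) (row sums):
  P(S=0) = 5/12 + 7/24 = 17/24
  P(S=1) = 1/8 + 1/6 = 7/24
Marginal P(T) (column sums):
  P(T=0) = 5/12 + 1/8 = 13/24
  P(T=1) = 7/24 + 1/6 = 11/24

H(S) = -[(17/24)·log₂(17/24) + (7/24)·log₂(7/24)]
  = 0.3524 + 0.5185
  = 0.8709 bits
H(T) = -[(13/24)·log₂(13/24) + (11/24)·log₂(11/24)]
  = 0.4791 + 0.5159
  = 0.9950 bits
H(S,T) = -[(5/12)·log₂(5/12) + (7/24)·log₂(7/24) + (1/8)·log₂(1/8) + (1/6)·log₂(1/6)]
  = 0.5263 + 0.5185 + 0.3750 + 0.4308
  = 1.8506 bits

I(S;T) = H(S) + H(T) - H(S,T)
  = 0.8709 + 0.9950 - 1.8506
  = 0.0153 bits

I(U;V) = 0.1812 bits > I(S;T) = 0.0153 bits, so (U, V) has the higher mutual information (stronger dependence).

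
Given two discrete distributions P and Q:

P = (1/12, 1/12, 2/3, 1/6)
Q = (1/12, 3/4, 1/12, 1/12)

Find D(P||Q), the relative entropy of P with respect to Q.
D(P||Q) = Σ P(i) log₂(P(i)/Q(i))
  i=0: (1/12) × log₂((1/12)/(1/12)) = (1/12) × log₂(1) = 0.0000
  i=1: (1/12) × log₂((1/12)/(3/4)) = (1/12) × log₂(1/9) = -0.2642
  i=2: (2/3) × log₂((2/3)/(1/12)) = (2/3) × log₂(8) = 2.0000
  i=3: (1/6) × log₂((1/6)/(1/12)) = (1/6) × log₂(2) = 0.1667
D(P||Q) = 0.0000 - 0.2642 + 2.0000 + 0.1667
  = 1.9025 bits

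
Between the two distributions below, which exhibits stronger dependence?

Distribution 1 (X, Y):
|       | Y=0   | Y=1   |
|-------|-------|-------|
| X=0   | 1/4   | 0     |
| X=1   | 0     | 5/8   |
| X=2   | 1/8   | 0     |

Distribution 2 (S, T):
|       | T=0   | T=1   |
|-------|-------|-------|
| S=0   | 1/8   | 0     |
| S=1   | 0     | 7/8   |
Distribution 1 (X, Y):
Marginal P(X) (row sums):
  P(X=0) = 1/4 + 0 = 1/4
  P(X=1) = 0 + 5/8 = 5/8
  P(X=2) = 1/8 + 0 = 1/8
Marginal P(Y) (column sums):
  P(Y=0) = 1/4 + 0 + 1/8 = 3/8
  P(Y=1) = 0 + 5/8 + 0 = 5/8

H(X) = -[(1/4)·log₂(1/4) + (5/8)·log₂(5/8) + (1/8)·log₂(1/8)]
  = 0.5000 + 0.4238 + 0.3750
  = 1.2988 bits
H(Y) = -[(3/8)·log₂(3/8) + (5/8)·log₂(5/8)]
  = 0.5306 + 0.4238
  = 0.9544 bits
H(X,Y) = -[(1/4)·log₂(1/4) + (5/8)·log₂(5/8) + (1/8)·log₂(1/8)]
  = 0.5000 + 0.4238 + 0.3750
  = 1.2988 bits

I(X;Y) = H(X) + H(Y) - H(X,Y)
  = 1.2988 + 0.9544 - 1.2988
  = 0.9544 bits

Distribution 2 (S, T):
Marginal P(S) (row sums):
  P(S=0) = 1/8 + 0 = 1/8
  P(S=1) = 0 + 7/8 = 7/8
Marginal P(T) (column sums):
  P(T=0) = 1/8 + 0 = 1/8
  P(T=1) = 0 + 7/8 = 7/8

H(S) = -[(1/8)·log₂(1/8) + (7/8)·log₂(7/8)]
  = 0.3750 + 0.1686
  = 0.5436 bits
H(T) = -[(1/8)·log₂(1/8) + (7/8)·log₂(7/8)]
  = 0.3750 + 0.1686
  = 0.5436 bits
H(S,T) = -[(1/8)·log₂(1/8) + (7/8)·log₂(7/8)]
  = 0.3750 + 0.1686
  = 0.5436 bits

I(S;T) = H(S) + H(T) - H(S,T)
  = 0.5436 + 0.5436 - 0.5436
  = 0.5436 bits

I(X;Y) = 0.9544 bits > I(S;T) = 0.5436 bits, so (X, Y) has the higher mutual information (stronger dependence).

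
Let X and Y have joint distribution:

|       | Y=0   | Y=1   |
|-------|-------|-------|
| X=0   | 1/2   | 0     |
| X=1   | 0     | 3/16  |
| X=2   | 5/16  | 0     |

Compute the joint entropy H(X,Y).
H(X,Y) = -Σ P(X,Y) log₂ P(X,Y), summed over the non-zero cells:
H(X,Y) = -[(1/2)·log₂(1/2) + (3/16)·log₂(3/16) + (5/16)·log₂(5/16)]
  = 0.5000 + 0.4528 + 0.5244
  = 1.4772 bits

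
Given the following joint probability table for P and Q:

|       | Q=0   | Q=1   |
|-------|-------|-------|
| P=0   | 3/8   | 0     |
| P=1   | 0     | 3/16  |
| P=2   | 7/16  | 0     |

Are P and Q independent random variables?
Marginal P(P) (row sums):
  P(P=0) = 3/8 + 0 = 3/8
  P(P=1) = 0 + 3/16 = 3/16
  P(P=2) = 7/16 + 0 = 7/16
Marginal P(Q) (column sums):
  P(Q=0) = 3/8 + 0 + 7/16 = 13/16
  P(Q=1) = 0 + 3/16 + 0 = 3/16

P and Q are independent iff P(P=i,Q=j) = P(P=i)·P(Q=j) for every cell.
  P(P=0)·P(Q=0) = 3/8 × 13/16 = 39/128, but P(P=0,Q=0) = 3/8 ✗

No, P and Q are not independent. Quantitatively, I(P;Q) > 0:

H(P) = -[(3/8)·log₂(3/8) + (3/16)·log₂(3/16) + (7/16)·log₂(7/16)]
  = 0.5306 + 0.4528 + 0.5218
  = 1.5052 bits
H(Q) = -[(13/16)·log₂(13/16) + (3/16)·log₂(3/16)]
  = 0.2434 + 0.4528
  = 0.6962 bits
H(P,Q) = -[(3/8)·log₂(3/8) + (3/16)·log₂(3/16) + (7/16)·log₂(7/16)]
  = 0.5306 + 0.4528 + 0.5218
  = 1.5052 bits
I(P;Q) = H(P) + H(Q) - H(P,Q) = 1.5052 + 0.6962 - 1.5052 = 0.6962 bits > 0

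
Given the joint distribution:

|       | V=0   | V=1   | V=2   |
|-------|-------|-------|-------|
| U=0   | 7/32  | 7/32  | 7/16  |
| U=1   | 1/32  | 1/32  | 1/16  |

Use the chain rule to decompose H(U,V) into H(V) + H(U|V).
By the chain rule: H(U,V) = H(V) + H(U|V)

Marginal P(V) (column sums):
  P(V=0) = 7/32 + 1/32 = 1/4
  P(V=1) = 7/32 + 1/32 = 1/4
  P(V=2) = 7/16 + 1/16 = 1/2
H(V) = -[(1/4)·log₂(1/4) + (1/4)·log₂(1/4) + (1/2)·log₂(1/2)]
  = 0.5000 + 0.5000 + 0.5000
  = 1.5000 bits
H(U|V) = -Σ P(U,V)·log₂ P(U|V), where P(U|V) = P(U,V) / P(V)
  (U=0,V=0): P(U|V) = (7/32)/(1/4) = 7/8;  -(7/32)·log₂(7/8) = 0.0421
  (U=0,V=1): P(U|V) = (7/32)/(1/4) = 7/8;  -(7/32)·log₂(7/8) = 0.0421
  (U=0,V=2): P(U|V) = (7/16)/(1/2) = 7/8;  -(7/16)·log₂(7/8) = 0.0843
  (U=1,V=0): P(U|V) = (1/32)/(1/4) = 1/8;  -(1/32)·log₂(1/8) = 0.0938
  (U=1,V=1): P(U|V) = (1/32)/(1/4) = 1/8;  -(1/32)·log₂(1/8) = 0.0938
  (U=1,V=2): P(U|V) = (1/16)/(1/2) = 1/8;  -(1/16)·log₂(1/8) = 0.1875
H(U|V) = 0.0421 + 0.0421 + 0.0843 + 0.0938 + 0.0938 + 0.1875
  = 0.5436 bits

H(U,V) = H(V) + H(U|V) = 1.5000 + 0.5436 = 2.0436 bits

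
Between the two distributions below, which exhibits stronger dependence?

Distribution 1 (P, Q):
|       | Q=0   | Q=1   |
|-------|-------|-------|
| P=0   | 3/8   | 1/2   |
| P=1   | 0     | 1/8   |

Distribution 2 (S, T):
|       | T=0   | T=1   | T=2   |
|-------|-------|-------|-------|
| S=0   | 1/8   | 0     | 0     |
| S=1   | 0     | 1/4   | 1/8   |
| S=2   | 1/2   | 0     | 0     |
Distribution 1 (P, Q):
Marginal P(P) (row sums):
  P(P=0) = 3/8 + 1/2 = 7/8
  P(P=1) = 0 + 1/8 = 1/8
Marginal P(Q) (column sums):
  P(Q=0) = 3/8 + 0 = 3/8
  P(Q=1) = 1/2 + 1/8 = 5/8

H(P) = -[(7/8)·log₂(7/8) + (1/8)·log₂(1/8)]
  = 0.1686 + 0.3750
  = 0.5436 bits
H(Q) = -[(3/8)·log₂(3/8) + (5/8)·log₂(5/8)]
  = 0.5306 + 0.4238
  = 0.9544 bits
H(P,Q) = -[(3/8)·log₂(3/8) + (1/2)·log₂(1/2) + (1/8)·log₂(1/8)]
  = 0.5306 + 0.5000 + 0.3750
  = 1.4056 bits

I(P;Q) = H(P) + H(Q) - H(P,Q)
  = 0.5436 + 0.9544 - 1.4056
  = 0.0924 bits

Distribution 2 (S, T):
Marginal P(S) (row sums):
  P(S=0) = 1/8 + 0 + 0 = 1/8
  P(S=1) = 0 + 1/4 + 1/8 = 3/8
  P(S=2) = 1/2 + 0 + 0 = 1/2
Marginal P(T) (column sums):
  P(T=0) = 1/8 + 0 + 1/2 = 5/8
  P(T=1) = 0 + 1/4 + 0 = 1/4
  P(T=2) = 0 + 1/8 + 0 = 1/8

H(S) = -[(1/8)·log₂(1/8) + (3/8)·log₂(3/8) + (1/2)·log₂(1/2)]
  = 0.3750 + 0.5306 + 0.5000
  = 1.4056 bits
H(T) = -[(5/8)·log₂(5/8) + (1/4)·log₂(1/4) + (1/8)·log₂(1/8)]
  = 0.4238 + 0.5000 + 0.3750
  = 1.2988 bits
H(S,T) = -[(1/8)·log₂(1/8) + (1/4)·log₂(1/4) + (1/8)·log₂(1/8) + (1/2)·log₂(1/2)]
  = 0.3750 + 0.5000 + 0.3750 + 0.5000
  = 1.7500 bits

I(S;T) = H(S) + H(T) - H(S,T)
  = 1.4056 + 1.2988 - 1.7500
  = 0.9544 bits

I(S;T) = 0.9544 bits > I(P;Q) = 0.0924 bits, so (S, T) has the higher mutual information (stronger dependence).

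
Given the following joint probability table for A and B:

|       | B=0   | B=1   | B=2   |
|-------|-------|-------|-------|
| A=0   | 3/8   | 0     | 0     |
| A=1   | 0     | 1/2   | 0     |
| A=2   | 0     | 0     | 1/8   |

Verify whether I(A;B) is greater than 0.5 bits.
Marginal P(A) (row sums):
  P(A=0) = 3/8 + 0 + 0 = 3/8
  P(A=1) = 0 + 1/2 + 0 = 1/2
  P(A=2) = 0 + 0 + 1/8 = 1/8
Marginal P(B) (column sums):
  P(B=0) = 3/8 + 0 + 0 = 3/8
  P(B=1) = 0 + 1/2 + 0 = 1/2
  P(B=2) = 0 + 0 + 1/8 = 1/8

H(A) = -[(3/8)·log₂(3/8) + (1/2)·log₂(1/2) + (1/8)·log₂(1/8)]
  = 0.5306 + 0.5000 + 0.3750
  = 1.4056 bits
H(B) = -[(3/8)·log₂(3/8) + (1/2)·log₂(1/2) + (1/8)·log₂(1/8)]
  = 0.5306 + 0.5000 + 0.3750
  = 1.4056 bits
H(A,B) = -[(3/8)·log₂(3/8) + (1/2)·log₂(1/2) + (1/8)·log₂(1/8)]
  = 0.5306 + 0.5000 + 0.3750
  = 1.4056 bits

I(A;B) = H(A) + H(B) - H(A,B)
  = 1.4056 + 1.4056 - 1.4056
  = 1.4056 bits

Yes. I(A;B) = 1.4056 bits, which is > 0.5 bits.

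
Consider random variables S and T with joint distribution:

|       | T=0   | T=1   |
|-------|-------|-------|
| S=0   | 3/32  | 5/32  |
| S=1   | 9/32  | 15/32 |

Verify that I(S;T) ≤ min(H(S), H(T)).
Marginal P(S) (row sums):
  P(S=0) = 3/32 + 5/32 = 1/4
  P(S=1) = 9/32 + 15/32 = 3/4
Marginal P(T) (column sums):
  P(T=0) = 3/32 + 9/32 = 3/8
  P(T=1) = 5/32 + 15/32 = 5/8

H(S) = -[(1/4)·log₂(1/4) + (3/4)·log₂(3/4)]
  = 0.5000 + 0.3113
  = 0.8113 bits
H(T) = -[(3/8)·log₂(3/8) + (5/8)·log₂(5/8)]
  = 0.5306 + 0.4238
  = 0.9544 bits
H(S,T) = -[(3/32)·log₂(3/32) + (5/32)·log₂(5/32) + (9/32)·log₂(9/32) + (15/32)·log₂(15/32)]
  = 0.3202 + 0.4184 + 0.5147 + 0.5124
  = 1.7657 bits

I(S;T) = H(S) + H(T) - H(S,T)
  = 0.8113 + 0.9544 - 1.7657
  = 0.0000 bits

min(H(S), H(T)) = min(0.8113, 0.9544) = 0.8113 bits
Since 0.0000 ≤ 0.8113, the bound is satisfied ✓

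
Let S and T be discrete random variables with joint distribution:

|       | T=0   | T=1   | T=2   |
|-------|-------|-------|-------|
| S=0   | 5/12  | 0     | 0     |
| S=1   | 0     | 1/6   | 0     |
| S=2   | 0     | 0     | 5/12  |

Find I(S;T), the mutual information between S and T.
Marginal P(S) (row sums):
  P(S=0) = 5/12 + 0 + 0 = 5/12
  P(S=1) = 0 + 1/6 + 0 = 1/6
  P(S=2) = 0 + 0 + 5/12 = 5/12
Marginal P(T) (column sums):
  P(T=0) = 5/12 + 0 + 0 = 5/12
  P(T=1) = 0 + 1/6 + 0 = 1/6
  P(T=2) = 0 + 0 + 5/12 = 5/12

H(S) = -[(5/12)·log₂(5/12) + (1/6)·log₂(1/6) + (5/12)·log₂(5/12)]
  = 0.5263 + 0.4308 + 0.5263
  = 1.4834 bits
H(T) = -[(5/12)·log₂(5/12) + (1/6)·log₂(1/6) + (5/12)·log₂(5/12)]
  = 0.5263 + 0.4308 + 0.5263
  = 1.4834 bits
H(S,T) = -[(5/12)·log₂(5/12) + (1/6)·log₂(1/6) + (5/12)·log₂(5/12)]
  = 0.5263 + 0.4308 + 0.5263
  = 1.4834 bits

I(S;T) = H(S) + H(T) - H(S,T)
  = 1.4834 + 1.4834 - 1.4834
  = 1.4834 bits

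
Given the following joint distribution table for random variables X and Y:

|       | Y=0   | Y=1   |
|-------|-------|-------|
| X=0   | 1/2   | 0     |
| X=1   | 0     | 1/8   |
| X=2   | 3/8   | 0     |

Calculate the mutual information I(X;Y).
Marginal P(X) (row sums):
  P(X=0) = 1/2 + 0 = 1/2
  P(X=1) = 0 + 1/8 = 1/8
  P(X=2) = 3/8 + 0 = 3/8
Marginal P(Y) (column sums):
  P(Y=0) = 1/2 + 0 + 3/8 = 7/8
  P(Y=1) = 0 + 1/8 + 0 = 1/8

H(X) = -[(1/2)·log₂(1/2) + (1/8)·log₂(1/8) + (3/8)·log₂(3/8)]
  = 0.5000 + 0.3750 + 0.5306
  = 1.4056 bits
H(Y) = -[(7/8)·log₂(7/8) + (1/8)·log₂(1/8)]
  = 0.1686 + 0.3750
  = 0.5436 bits
H(X,Y) = -[(1/2)·log₂(1/2) + (1/8)·log₂(1/8) + (3/8)·log₂(3/8)]
  = 0.5000 + 0.3750 + 0.5306
  = 1.4056 bits

I(X;Y) = H(X) + H(Y) - H(X,Y)
  = 1.4056 + 0.5436 - 1.4056
  = 0.5436 bits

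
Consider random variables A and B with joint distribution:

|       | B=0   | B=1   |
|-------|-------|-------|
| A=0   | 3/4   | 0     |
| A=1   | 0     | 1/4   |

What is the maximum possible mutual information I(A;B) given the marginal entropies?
The upper bound on mutual information is I(A;B) ≤ min(H(A), H(B)).

Marginal P(A) (row sums):
  P(A=0) = 3/4 + 0 = 3/4
  P(A=1) = 0 + 1/4 = 1/4
Marginal P(B) (column sums):
  P(B=0) = 3/4 + 0 = 3/4
  P(B=1) = 0 + 1/4 = 1/4

H(A) = -[(3/4)·log₂(3/4) + (1/4)·log₂(1/4)]
  = 0.3113 + 0.5000
  = 0.8113 bits
H(B) = -[(3/4)·log₂(3/4) + (1/4)·log₂(1/4)]
  = 0.3113 + 0.5000
  = 0.8113 bits

Maximum possible I(A;B) = min(0.8113, 0.8113) = 0.8113 bits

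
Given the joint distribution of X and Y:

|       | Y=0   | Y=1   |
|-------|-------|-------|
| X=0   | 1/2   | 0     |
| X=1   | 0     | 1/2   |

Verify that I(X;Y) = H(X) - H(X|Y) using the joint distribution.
Left side, from I(X;Y) = H(X) + H(Y) - H(X,Y):
Marginal P(X) (row sums):
  P(X=0) = 1/2 + 0 = 1/2
  P(X=1) = 0 + 1/2 = 1/2
Marginal P(Y) (column sums):
  P(Y=0) = 1/2 + 0 = 1/2
  P(Y=1) = 0 + 1/2 = 1/2

H(X) = -[(1/2)·log₂(1/2) + (1/2)·log₂(1/2)]
  = 0.5000 + 0.5000
  = 1.0000 bits
H(Y) = -[(1/2)·log₂(1/2) + (1/2)·log₂(1/2)]
  = 0.5000 + 0.5000
  = 1.0000 bits
H(X,Y) = -[(1/2)·log₂(1/2) + (1/2)·log₂(1/2)]
  = 0.5000 + 0.5000
  = 1.0000 bits

I(X;Y) = H(X) + H(Y) - H(X,Y)
  = 1.0000 + 1.0000 - 1.0000
  = 1.0000 bits

Right side, with H(X|Y) computed directly from the conditional probabilities:
H(X|Y) = -Σ P(X,Y)·log₂ P(X|Y), where P(X|Y) = P(X,Y) / P(Y)
  (cells with P(X,Y) = 0 contribute 0)
  (X=0,Y=0): P(X|Y) = (1/2)/(1/2) = 1;  -(1/2)·log₂(1) = 0.0000
  (X=1,Y=1): P(X|Y) = (1/2)/(1/2) = 1;  -(1/2)·log₂(1) = 0.0000
H(X|Y) = 0.0000 + 0.0000
  = 0.0000 bits
H(X) - H(X|Y) = 1.0000 - 0.0000 = 1.0000 bits

Both sides equal 1.0000 bits, so I(X;Y) = H(X) - H(X|Y) ✓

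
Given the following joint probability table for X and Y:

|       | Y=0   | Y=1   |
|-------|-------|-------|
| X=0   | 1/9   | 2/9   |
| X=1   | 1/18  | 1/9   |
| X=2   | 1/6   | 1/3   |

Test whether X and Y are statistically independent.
Marginal P(X) (row sums):
  P(X=0) = 1/9 + 2/9 = 1/3
  P(X=1) = 1/18 + 1/9 = 1/6
  P(X=2) = 1/6 + 1/3 = 1/2
Marginal P(Y) (column sums):
  P(Y=0) = 1/9 + 1/18 + 1/6 = 1/3
  P(Y=1) = 2/9 + 1/9 + 1/3 = 2/3

X and Y are independent iff P(X=i,Y=j) = P(X=i)·P(Y=j) for every cell.
  P(X=0)·P(Y=0) = 1/3 × 1/3 = 1/9 = P(X=0,Y=0) ✓
  P(X=0)·P(Y=1) = 1/3 × 2/3 = 2/9 = P(X=0,Y=1) ✓
  P(X=1)·P(Y=0) = 1/6 × 1/3 = 1/18 = P(X=1,Y=0) ✓
  P(X=1)·P(Y=1) = 1/6 × 2/3 = 1/9 = P(X=1,Y=1) ✓
  P(X=2)·P(Y=0) = 1/2 × 1/3 = 1/6 = P(X=2,Y=0) ✓
  P(X=2)·P(Y=1) = 1/2 × 2/3 = 1/3 = P(X=2,Y=1) ✓

Yes, X and Y are independent: every cell factors, so I(X;Y) = 0 bits.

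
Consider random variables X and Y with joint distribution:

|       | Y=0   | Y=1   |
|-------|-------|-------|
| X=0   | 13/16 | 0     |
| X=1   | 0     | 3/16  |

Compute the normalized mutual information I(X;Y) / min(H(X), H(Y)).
Marginal P(X) (row sums):
  P(X=0) = 13/16 + 0 = 13/16
  P(X=1) = 0 + 3/16 = 3/16
Marginal P(Y) (column sums):
  P(Y=0) = 13/16 + 0 = 13/16
  P(Y=1) = 0 + 3/16 = 3/16

H(X) = -[(13/16)·log₂(13/16) + (3/16)·log₂(3/16)]
  = 0.2434 + 0.4528
  = 0.6962 bits
H(Y) = -[(13/16)·log₂(13/16) + (3/16)·log₂(3/16)]
  = 0.2434 + 0.4528
  = 0.6962 bits
H(X,Y) = -[(13/16)·log₂(13/16) + (3/16)·log₂(3/16)]
  = 0.2434 + 0.4528
  = 0.6962 bits

I(X;Y) = H(X) + H(Y) - H(X,Y)
  = 0.6962 + 0.6962 - 0.6962
  = 0.6962 bits

min(H(X), H(Y)) = min(0.6962, 0.6962) = 0.6962 bits
Normalized MI = 0.6962 / 0.6962 = 1.0000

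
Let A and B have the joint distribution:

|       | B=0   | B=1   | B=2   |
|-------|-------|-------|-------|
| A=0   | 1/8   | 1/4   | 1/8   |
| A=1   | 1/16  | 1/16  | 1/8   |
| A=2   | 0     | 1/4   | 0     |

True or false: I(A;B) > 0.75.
Marginal P(A) (row sums):
  P(A=0) = 1/8 + 1/4 + 1/8 = 1/2
  P(A=1) = 1/16 + 1/16 + 1/8 = 1/4
  P(A=2) = 0 + 1/4 + 0 = 1/4
Marginal P(B) (column sums):
  P(B=0) = 1/8 + 1/16 + 0 = 3/16
  P(B=1) = 1/4 + 1/16 + 1/4 = 9/16
  P(B=2) = 1/8 + 1/8 + 0 = 1/4

H(A) = -[(1/2)·log₂(1/2) + (1/4)·log₂(1/4) + (1/4)·log₂(1/4)]
  = 0.5000 + 0.5000 + 0.5000
  = 1.5000 bits
H(B) = -[(3/16)·log₂(3/16) + (9/16)·log₂(9/16) + (1/4)·log₂(1/4)]
  = 0.4528 + 0.4669 + 0.5000
  = 1.4197 bits
H(A,B) = -[(1/8)·log₂(1/8) + (1/4)·log₂(1/4) + (1/8)·log₂(1/8) + (1/16)·log₂(1/16) + (1/16)·log₂(1/16) + (1/8)·log₂(1/8) + (1/4)·log₂(1/4)]
  = 0.3750 + 0.5000 + 0.3750 + 0.2500 + 0.2500 + 0.3750 + 0.5000
  = 2.6250 bits

I(A;B) = H(A) + H(B) - H(A,B)
  = 1.5000 + 1.4197 - 2.6250
  = 0.2947 bits

False. I(A;B) = 0.2947 bits, which is ≤ 0.75 bits.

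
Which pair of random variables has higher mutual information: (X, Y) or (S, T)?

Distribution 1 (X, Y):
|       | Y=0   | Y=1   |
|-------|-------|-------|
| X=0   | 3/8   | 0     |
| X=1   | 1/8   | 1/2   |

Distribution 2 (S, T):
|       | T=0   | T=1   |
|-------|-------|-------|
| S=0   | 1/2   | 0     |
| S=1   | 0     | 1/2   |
Distribution 1 (X, Y):
Marginal P(X) (row sums):
  P(X=0) = 3/8 + 0 = 3/8
  P(X=1) = 1/8 + 1/2 = 5/8
Marginal P(Y) (column sums):
  P(Y=0) = 3/8 + 1/8 = 1/2
  P(Y=1) = 0 + 1/2 = 1/2

H(X) = -[(3/8)·log₂(3/8) + (5/8)·log₂(5/8)]
  = 0.5306 + 0.4238
  = 0.9544 bits
H(Y) = -[(1/2)·log₂(1/2) + (1/2)·log₂(1/2)]
  = 0.5000 + 0.5000
  = 1.0000 bits
H(X,Y) = -[(3/8)·log₂(3/8) + (1/8)·log₂(1/8) + (1/2)·log₂(1/2)]
  = 0.5306 + 0.3750 + 0.5000
  = 1.4056 bits

I(X;Y) = H(X) + H(Y) - H(X,Y)
  = 0.9544 + 1.0000 - 1.4056
  = 0.5488 bits

Distribution 2 (S, T):
Marginal P(S) (row sums):
  P(S=0) = 1/2 + 0 = 1/2
  P(S=1) = 0 + 1/2 = 1/2
Marginal P(T) (column sums):
  P(T=0) = 1/2 + 0 = 1/2
  P(T=1) = 0 + 1/2 = 1/2

H(S) = -[(1/2)·log₂(1/2) + (1/2)·log₂(1/2)]
  = 0.5000 + 0.5000
  = 1.0000 bits
H(T) = -[(1/2)·log₂(1/2) + (1/2)·log₂(1/2)]
  = 0.5000 + 0.5000
  = 1.0000 bits
H(S,T) = -[(1/2)·log₂(1/2) + (1/2)·log₂(1/2)]
  = 0.5000 + 0.5000
  = 1.0000 bits

I(S;T) = H(S) + H(T) - H(S,T)
  = 1.0000 + 1.0000 - 1.0000
  = 1.0000 bits

I(S;T) = 1.0000 bits > I(X;Y) = 0.5488 bits, so (S, T) has the higher mutual information (stronger dependence).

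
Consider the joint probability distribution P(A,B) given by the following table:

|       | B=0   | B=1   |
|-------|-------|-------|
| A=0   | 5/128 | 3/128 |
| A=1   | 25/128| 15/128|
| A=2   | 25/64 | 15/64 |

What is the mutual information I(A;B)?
Marginal P(A) (row sums):
  P(A=0) = 5/128 + 3/128 = 1/16
  P(A=1) = 25/128 + 15/128 = 5/16
  P(A=2) = 25/64 + 15/64 = 5/8
Marginal P(B) (column sums):
  P(B=0) = 5/128 + 25/128 + 25/64 = 5/8
  P(B=1) = 3/128 + 15/128 + 15/64 = 3/8

H(A) = -[(1/16)·log₂(1/16) + (5/16)·log₂(5/16) + (5/8)·log₂(5/8)]
  = 0.2500 + 0.5244 + 0.4238
  = 1.1982 bits
H(B) = -[(5/8)·log₂(5/8) + (3/8)·log₂(3/8)]
  = 0.4238 + 0.5306
  = 0.9544 bits
H(A,B) = -[(5/128)·log₂(5/128) + (3/128)·log₂(3/128) + (25/128)·log₂(25/128) + (15/128)·log₂(15/128) + (25/64)·log₂(25/64) + (15/64)·log₂(15/64)]
  = 0.1827 + 0.1269 + 0.4602 + 0.3625 + 0.5297 + 0.4906
  = 2.1526 bits

I(A;B) = H(A) + H(B) - H(A,B)
  = 1.1982 + 0.9544 - 2.1526
  = 0.0000 bits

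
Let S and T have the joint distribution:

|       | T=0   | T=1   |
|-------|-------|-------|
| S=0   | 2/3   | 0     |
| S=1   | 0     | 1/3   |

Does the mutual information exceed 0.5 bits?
Marginal P(S) (row sums):
  P(S=0) = 2/3 + 0 = 2/3
  P(S=1) = 0 + 1/3 = 1/3
Marginal P(T) (column sums):
  P(T=0) = 2/3 + 0 = 2/3
  P(T=1) = 0 + 1/3 = 1/3

H(S) = -[(2/3)·log₂(2/3) + (1/3)·log₂(1/3)]
  = 0.3900 + 0.5283
  = 0.9183 bits
H(T) = -[(2/3)·log₂(2/3) + (1/3)·log₂(1/3)]
  = 0.3900 + 0.5283
  = 0.9183 bits
H(S,T) = -[(2/3)·log₂(2/3) + (1/3)·log₂(1/3)]
  = 0.3900 + 0.5283
  = 0.9183 bits

I(S;T) = H(S) + H(T) - H(S,T)
  = 0.9183 + 0.9183 - 0.9183
  = 0.9183 bits

Yes. I(S;T) = 0.9183 bits, which is > 0.5 bits.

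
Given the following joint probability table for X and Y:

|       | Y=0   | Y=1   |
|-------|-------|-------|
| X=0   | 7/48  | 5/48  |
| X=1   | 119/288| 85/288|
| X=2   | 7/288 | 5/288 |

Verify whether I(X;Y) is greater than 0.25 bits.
Marginal P(X) (row sums):
  P(X=0) = 7/48 + 5/48 = 1/4
  P(X=1) = 119/288 + 85/288 = 17/24
  P(X=2) = 7/288 + 5/288 = 1/24
Marginal P(Y) (column sums):
  P(Y=0) = 7/48 + 119/288 + 7/288 = 7/12
  P(Y=1) = 5/48 + 85/288 + 5/288 = 5/12

H(X) = -[(1/4)·log₂(1/4) + (17/24)·log₂(17/24) + (1/24)·log₂(1/24)]
  = 0.5000 + 0.3524 + 0.1910
  = 1.0434 bits
H(Y) = -[(7/12)·log₂(7/12) + (5/12)·log₂(5/12)]
  = 0.4536 + 0.5263
  = 0.9799 bits
H(X,Y) = -[(7/48)·log₂(7/48) + (5/48)·log₂(5/48) + (119/288)·log₂(119/288) + (85/288)·log₂(85/288) + (7/288)·log₂(7/288) + (5/288)·log₂(5/288)]
  = 0.4051 + 0.3399 + 0.5269 + 0.5196 + 0.1303 + 0.1015
  = 2.0233 bits

I(X;Y) = H(X) + H(Y) - H(X,Y)
  = 1.0434 + 0.9799 - 2.0233
  = 0.0000 bits

No. I(X;Y) = 0.0000 bits, which is ≤ 0.25 bits.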